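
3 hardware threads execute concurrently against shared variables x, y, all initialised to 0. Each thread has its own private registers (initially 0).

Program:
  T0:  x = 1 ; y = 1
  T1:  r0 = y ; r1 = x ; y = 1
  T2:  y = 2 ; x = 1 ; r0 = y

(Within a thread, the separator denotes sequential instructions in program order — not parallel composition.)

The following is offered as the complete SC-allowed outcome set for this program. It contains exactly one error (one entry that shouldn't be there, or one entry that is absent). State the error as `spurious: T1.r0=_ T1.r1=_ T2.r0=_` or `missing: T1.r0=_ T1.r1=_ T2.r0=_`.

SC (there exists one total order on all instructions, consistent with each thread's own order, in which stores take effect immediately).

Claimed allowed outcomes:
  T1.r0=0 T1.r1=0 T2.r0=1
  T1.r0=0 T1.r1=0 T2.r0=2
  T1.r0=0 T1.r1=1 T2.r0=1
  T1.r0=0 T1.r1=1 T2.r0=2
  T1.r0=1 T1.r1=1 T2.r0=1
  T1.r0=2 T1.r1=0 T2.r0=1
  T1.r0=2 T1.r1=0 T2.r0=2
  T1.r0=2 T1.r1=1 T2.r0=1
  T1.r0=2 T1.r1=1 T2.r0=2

missing: T1.r0=1 T1.r1=1 T2.r0=2

outcome vector order: (T1.r0,T1.r1,T2.r0)
SC (10): (0,0,1) (0,0,2) (0,1,1) (0,1,2) (1,1,1) (1,1,2) (2,0,1) (2,0,2) (2,1,1) (2,1,2)
SC∖claimed = {(1,1,2)}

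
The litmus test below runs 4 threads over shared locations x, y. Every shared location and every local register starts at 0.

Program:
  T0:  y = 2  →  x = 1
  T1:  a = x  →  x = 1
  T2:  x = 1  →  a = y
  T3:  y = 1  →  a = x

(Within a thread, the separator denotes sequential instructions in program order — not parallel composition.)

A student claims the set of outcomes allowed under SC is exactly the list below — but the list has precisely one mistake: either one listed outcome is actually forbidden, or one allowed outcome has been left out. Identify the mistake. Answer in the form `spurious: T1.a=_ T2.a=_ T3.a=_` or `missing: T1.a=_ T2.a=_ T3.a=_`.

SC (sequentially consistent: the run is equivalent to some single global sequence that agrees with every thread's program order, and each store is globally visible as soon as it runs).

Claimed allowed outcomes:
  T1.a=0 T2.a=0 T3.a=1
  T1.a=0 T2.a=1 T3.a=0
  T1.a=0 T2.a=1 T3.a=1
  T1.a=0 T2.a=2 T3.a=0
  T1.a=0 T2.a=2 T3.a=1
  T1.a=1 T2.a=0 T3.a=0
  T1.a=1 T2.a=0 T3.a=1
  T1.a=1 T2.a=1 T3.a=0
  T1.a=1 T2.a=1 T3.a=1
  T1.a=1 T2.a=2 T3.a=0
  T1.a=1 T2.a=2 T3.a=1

outcome vector order: (T1.a,T2.a,T3.a)
SC (10): 0/0/1, 0/1/0, 0/1/1, 0/2/0, 0/2/1, 1/0/1, 1/1/0, 1/1/1, 1/2/0, 1/2/1
claimed∖SC = {1/0/0}

spurious: T1.a=1 T2.a=0 T3.a=0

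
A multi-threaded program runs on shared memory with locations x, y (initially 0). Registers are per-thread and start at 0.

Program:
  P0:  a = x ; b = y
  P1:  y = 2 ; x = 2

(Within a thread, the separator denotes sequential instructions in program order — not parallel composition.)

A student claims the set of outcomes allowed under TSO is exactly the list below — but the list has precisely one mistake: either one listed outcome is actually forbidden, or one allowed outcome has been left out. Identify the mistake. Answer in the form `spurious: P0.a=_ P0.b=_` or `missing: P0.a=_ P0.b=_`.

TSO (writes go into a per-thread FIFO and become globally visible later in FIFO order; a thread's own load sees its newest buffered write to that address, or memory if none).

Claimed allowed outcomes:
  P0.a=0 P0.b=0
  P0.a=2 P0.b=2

outcome vector order: (P0.a,P0.b)
[TSO] allowed = {0/0, 0/2, 2/2}
TSO∖claimed = {0/2}

missing: P0.a=0 P0.b=2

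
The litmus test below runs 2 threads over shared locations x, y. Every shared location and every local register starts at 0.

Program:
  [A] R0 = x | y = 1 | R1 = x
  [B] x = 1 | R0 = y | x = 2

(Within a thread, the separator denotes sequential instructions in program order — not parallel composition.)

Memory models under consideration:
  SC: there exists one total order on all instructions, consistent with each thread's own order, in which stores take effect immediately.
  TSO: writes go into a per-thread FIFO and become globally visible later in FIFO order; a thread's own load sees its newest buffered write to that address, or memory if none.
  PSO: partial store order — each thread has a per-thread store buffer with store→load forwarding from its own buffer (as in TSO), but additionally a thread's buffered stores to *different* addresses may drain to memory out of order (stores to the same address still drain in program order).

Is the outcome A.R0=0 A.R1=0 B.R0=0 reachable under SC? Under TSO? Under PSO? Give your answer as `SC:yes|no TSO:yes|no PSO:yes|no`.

outcome vector order: (A.R0,A.R1,B.R0)
SC (10): 001; 010; 011; 020; 021; 110; 111; 120; 121; 220
TSO (11): 000; 001; 010; 011; 020; 021; 110; 111; 120; 121; 220
PSO (11): 000; 001; 010; 011; 020; 021; 110; 111; 120; 121; 220
target 000 ∈ {TSO,PSO}

SC:no TSO:yes PSO:yes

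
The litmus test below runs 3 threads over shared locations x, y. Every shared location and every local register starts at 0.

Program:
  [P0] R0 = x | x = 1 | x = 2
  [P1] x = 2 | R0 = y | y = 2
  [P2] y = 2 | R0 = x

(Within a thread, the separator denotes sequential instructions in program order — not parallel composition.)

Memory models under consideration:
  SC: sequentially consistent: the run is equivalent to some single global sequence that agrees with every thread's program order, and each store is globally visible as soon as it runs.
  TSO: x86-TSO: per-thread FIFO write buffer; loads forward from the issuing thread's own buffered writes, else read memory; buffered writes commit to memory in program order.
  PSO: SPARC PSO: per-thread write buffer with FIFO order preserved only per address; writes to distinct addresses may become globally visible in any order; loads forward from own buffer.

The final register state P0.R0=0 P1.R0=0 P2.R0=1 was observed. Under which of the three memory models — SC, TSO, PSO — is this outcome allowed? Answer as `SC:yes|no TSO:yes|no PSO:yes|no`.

outcome vector order: (P0.R0,P1.R0,P2.R0)
under SC → 0/0/1, 0/0/2, 0/2/0, 0/2/1, 0/2/2, 2/0/1, 2/0/2, 2/2/0, 2/2/1, 2/2/2
under TSO → 0/0/0, 0/0/1, 0/0/2, 0/2/0, 0/2/1, 0/2/2, 2/0/0, 2/0/1, 2/0/2, 2/2/0, 2/2/1, 2/2/2
under PSO → 0/0/0, 0/0/1, 0/0/2, 0/2/0, 0/2/1, 0/2/2, 2/0/0, 2/0/1, 2/0/2, 2/2/0, 2/2/1, 2/2/2
target 0/0/1 ∈ {SC,TSO,PSO}

SC:yes TSO:yes PSO:yes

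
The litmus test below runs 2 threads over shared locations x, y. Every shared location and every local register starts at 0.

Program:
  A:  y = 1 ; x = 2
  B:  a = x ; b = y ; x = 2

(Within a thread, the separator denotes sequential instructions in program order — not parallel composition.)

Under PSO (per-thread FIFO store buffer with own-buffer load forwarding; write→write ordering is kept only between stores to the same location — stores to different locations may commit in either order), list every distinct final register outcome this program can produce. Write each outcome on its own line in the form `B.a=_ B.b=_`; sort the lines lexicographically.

B.a=0 B.b=0
B.a=0 B.b=1
B.a=2 B.b=0
B.a=2 B.b=1

outcome vector order: (B.a,B.b)
|PSO outcomes| = 4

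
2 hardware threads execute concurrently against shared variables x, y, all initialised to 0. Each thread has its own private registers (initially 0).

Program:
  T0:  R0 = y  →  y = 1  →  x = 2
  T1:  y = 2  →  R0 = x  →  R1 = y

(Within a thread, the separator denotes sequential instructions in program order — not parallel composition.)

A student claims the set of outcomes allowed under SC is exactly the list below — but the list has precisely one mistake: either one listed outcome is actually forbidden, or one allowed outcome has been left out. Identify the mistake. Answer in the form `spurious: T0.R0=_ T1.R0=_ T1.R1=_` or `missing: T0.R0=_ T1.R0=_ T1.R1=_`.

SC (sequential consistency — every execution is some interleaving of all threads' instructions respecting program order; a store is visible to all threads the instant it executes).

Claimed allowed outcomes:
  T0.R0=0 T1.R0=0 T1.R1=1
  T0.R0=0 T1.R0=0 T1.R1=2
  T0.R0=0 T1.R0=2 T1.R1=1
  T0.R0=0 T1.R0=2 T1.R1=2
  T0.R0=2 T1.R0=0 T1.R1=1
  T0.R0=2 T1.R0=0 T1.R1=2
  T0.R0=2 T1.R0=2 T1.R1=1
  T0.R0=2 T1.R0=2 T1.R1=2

outcome vector order: (T0.R0,T1.R0,T1.R1)
SC: 7 outcomes — {001; 002; 021; 022; 201; 202; 221}
claimed∖SC = {222}

spurious: T0.R0=2 T1.R0=2 T1.R1=2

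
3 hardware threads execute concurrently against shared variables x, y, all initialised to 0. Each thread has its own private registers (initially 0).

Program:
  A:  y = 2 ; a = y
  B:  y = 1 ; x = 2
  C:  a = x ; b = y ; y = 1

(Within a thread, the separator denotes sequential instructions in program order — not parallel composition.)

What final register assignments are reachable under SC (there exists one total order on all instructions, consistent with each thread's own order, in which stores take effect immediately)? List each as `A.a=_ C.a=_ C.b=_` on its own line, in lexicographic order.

outcome vector order: (A.a,C.a,C.b)
|SC outcomes| = 10

A.a=1 C.a=0 C.b=0
A.a=1 C.a=0 C.b=1
A.a=1 C.a=0 C.b=2
A.a=1 C.a=2 C.b=1
A.a=1 C.a=2 C.b=2
A.a=2 C.a=0 C.b=0
A.a=2 C.a=0 C.b=1
A.a=2 C.a=0 C.b=2
A.a=2 C.a=2 C.b=1
A.a=2 C.a=2 C.b=2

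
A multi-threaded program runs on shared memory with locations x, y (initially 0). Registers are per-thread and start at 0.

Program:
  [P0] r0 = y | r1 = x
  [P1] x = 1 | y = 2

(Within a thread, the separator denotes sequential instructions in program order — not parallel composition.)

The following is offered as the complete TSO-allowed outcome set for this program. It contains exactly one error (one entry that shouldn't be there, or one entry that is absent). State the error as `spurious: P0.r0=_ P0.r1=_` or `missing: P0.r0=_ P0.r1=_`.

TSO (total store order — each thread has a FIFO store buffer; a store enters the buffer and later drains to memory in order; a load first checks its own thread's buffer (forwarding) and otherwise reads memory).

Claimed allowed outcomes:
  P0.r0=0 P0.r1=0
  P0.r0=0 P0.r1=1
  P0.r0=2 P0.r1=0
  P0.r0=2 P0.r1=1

outcome vector order: (P0.r0,P0.r1)
under TSO → 0/0 0/1 2/1
claimed∖TSO = {2/0}

spurious: P0.r0=2 P0.r1=0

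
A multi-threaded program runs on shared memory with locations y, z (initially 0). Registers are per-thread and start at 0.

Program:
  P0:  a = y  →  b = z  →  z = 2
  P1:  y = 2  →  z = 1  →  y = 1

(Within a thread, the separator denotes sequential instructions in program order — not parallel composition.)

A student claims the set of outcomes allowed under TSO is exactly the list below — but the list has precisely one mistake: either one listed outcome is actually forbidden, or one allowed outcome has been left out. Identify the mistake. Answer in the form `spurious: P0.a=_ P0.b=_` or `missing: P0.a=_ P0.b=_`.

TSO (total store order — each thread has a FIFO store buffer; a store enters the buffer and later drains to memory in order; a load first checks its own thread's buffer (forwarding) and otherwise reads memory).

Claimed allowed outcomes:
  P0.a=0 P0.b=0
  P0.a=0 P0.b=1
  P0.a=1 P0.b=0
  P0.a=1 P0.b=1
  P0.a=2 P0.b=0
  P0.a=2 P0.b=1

spurious: P0.a=1 P0.b=0

outcome vector order: (P0.a,P0.b)
[TSO] allowed = {00 01 11 20 21}
claimed∖TSO = {10}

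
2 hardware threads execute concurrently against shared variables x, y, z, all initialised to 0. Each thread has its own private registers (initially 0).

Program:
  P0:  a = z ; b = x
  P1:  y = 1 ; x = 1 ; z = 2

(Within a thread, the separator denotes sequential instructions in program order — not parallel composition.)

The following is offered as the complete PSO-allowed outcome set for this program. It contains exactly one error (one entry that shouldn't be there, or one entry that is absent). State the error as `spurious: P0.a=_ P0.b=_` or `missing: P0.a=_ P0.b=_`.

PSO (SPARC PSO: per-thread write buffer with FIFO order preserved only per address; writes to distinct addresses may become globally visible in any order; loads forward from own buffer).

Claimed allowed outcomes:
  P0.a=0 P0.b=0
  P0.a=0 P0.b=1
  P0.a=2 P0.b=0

outcome vector order: (P0.a,P0.b)
[PSO] allowed = {00, 01, 20, 21}
PSO∖claimed = {21}

missing: P0.a=2 P0.b=1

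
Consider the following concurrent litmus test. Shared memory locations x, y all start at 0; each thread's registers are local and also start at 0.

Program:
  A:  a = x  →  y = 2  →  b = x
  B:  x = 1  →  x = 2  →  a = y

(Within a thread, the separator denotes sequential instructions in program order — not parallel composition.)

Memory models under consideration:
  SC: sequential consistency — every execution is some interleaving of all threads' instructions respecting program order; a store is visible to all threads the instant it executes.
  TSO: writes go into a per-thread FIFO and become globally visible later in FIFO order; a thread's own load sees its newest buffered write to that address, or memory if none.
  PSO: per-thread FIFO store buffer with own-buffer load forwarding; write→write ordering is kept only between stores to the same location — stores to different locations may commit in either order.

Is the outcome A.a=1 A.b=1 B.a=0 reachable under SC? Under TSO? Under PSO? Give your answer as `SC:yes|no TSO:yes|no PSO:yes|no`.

SC:no TSO:yes PSO:yes

outcome vector order: (A.a,A.b,B.a)
SC: 9 outcomes — {<0 0 2> <0 1 2> <0 2 0> <0 2 2> <1 1 2> <1 2 0> <1 2 2> <2 2 0> <2 2 2>}
TSO: 12 outcomes — {<0 0 0> <0 0 2> <0 1 0> <0 1 2> <0 2 0> <0 2 2> <1 1 0> <1 1 2> <1 2 0> <1 2 2> <2 2 0> <2 2 2>}
PSO: 12 outcomes — {<0 0 0> <0 0 2> <0 1 0> <0 1 2> <0 2 0> <0 2 2> <1 1 0> <1 1 2> <1 2 0> <1 2 2> <2 2 0> <2 2 2>}
target <1 1 0> ∈ {TSO,PSO}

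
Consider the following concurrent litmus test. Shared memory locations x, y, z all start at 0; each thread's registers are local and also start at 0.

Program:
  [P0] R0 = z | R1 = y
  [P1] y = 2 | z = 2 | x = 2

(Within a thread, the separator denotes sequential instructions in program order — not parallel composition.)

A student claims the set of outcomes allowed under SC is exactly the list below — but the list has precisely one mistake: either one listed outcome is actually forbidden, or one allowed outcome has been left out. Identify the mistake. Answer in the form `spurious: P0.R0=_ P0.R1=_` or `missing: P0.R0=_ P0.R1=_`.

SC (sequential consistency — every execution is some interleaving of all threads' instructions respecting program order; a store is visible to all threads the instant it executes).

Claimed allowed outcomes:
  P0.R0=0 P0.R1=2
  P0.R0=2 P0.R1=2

outcome vector order: (P0.R0,P0.R1)
SC (3): (0,0), (0,2), (2,2)
SC∖claimed = {(0,0)}

missing: P0.R0=0 P0.R1=0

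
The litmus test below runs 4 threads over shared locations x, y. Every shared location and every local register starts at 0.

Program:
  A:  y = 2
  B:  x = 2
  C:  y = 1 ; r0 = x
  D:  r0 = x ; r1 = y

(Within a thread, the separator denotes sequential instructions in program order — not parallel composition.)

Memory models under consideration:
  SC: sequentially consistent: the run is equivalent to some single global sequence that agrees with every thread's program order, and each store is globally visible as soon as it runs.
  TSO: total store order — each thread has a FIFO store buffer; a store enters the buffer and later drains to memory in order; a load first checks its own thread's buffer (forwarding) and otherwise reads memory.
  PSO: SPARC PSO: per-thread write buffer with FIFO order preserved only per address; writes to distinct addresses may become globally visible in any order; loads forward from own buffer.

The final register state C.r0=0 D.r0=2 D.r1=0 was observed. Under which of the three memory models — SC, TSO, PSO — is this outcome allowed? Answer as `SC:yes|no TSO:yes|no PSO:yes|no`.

SC:no TSO:yes PSO:yes

outcome vector order: (C.r0,D.r0,D.r1)
SC (11): 000 001 002 021 022 200 201 202 220 221 222
TSO (12): 000 001 002 020 021 022 200 201 202 220 221 222
PSO (12): 000 001 002 020 021 022 200 201 202 220 221 222
target 020 ∈ {TSO,PSO}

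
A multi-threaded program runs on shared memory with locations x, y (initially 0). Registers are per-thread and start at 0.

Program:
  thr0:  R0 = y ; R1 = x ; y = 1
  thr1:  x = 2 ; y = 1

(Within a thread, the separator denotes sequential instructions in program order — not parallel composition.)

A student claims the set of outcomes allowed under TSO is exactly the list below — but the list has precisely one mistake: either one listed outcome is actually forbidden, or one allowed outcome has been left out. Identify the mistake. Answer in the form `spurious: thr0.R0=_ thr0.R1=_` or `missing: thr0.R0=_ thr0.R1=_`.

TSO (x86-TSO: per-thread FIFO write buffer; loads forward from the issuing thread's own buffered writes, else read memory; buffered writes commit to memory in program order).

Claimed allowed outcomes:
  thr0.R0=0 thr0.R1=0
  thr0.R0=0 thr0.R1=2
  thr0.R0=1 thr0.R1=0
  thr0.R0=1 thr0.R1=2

spurious: thr0.R0=1 thr0.R1=0

outcome vector order: (thr0.R0,thr0.R1)
TSO: 3 outcomes — {0/0 0/2 1/2}
claimed∖TSO = {1/0}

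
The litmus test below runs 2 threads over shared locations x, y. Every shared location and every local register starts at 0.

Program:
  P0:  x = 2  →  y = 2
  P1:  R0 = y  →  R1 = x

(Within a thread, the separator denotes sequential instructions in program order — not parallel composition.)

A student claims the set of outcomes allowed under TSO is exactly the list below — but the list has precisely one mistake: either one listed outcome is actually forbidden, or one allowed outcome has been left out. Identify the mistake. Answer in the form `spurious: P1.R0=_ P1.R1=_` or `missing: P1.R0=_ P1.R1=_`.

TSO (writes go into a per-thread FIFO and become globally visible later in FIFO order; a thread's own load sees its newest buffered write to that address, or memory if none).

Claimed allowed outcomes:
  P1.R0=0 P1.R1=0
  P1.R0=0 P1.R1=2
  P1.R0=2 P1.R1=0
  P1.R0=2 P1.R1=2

spurious: P1.R0=2 P1.R1=0

outcome vector order: (P1.R0,P1.R1)
under TSO → 00 02 22
claimed∖TSO = {20}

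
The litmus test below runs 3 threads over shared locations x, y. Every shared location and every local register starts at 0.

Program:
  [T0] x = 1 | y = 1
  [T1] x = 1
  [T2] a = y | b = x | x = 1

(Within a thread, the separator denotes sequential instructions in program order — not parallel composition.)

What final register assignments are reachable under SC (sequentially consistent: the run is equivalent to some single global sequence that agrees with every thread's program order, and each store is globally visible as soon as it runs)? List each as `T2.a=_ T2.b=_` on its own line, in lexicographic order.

outcome vector order: (T2.a,T2.b)
|SC outcomes| = 3

T2.a=0 T2.b=0
T2.a=0 T2.b=1
T2.a=1 T2.b=1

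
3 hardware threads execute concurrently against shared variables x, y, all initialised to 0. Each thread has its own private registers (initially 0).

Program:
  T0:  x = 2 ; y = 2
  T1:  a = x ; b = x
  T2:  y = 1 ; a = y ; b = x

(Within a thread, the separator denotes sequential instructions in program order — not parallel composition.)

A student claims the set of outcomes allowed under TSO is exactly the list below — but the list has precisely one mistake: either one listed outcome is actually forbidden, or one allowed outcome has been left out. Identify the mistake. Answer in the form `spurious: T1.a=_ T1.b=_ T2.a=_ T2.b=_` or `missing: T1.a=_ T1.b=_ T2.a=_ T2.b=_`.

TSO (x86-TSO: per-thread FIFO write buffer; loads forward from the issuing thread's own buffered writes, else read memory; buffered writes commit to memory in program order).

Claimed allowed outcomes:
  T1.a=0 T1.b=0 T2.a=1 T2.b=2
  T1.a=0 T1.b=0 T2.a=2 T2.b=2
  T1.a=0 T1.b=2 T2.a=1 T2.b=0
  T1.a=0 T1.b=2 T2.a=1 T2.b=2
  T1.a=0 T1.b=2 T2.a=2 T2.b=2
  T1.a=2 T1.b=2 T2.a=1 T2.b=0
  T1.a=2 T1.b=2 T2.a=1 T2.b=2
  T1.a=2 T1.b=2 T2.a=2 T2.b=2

missing: T1.a=0 T1.b=0 T2.a=1 T2.b=0

outcome vector order: (T1.a,T1.b,T2.a,T2.b)
under TSO → 0/0/1/0, 0/0/1/2, 0/0/2/2, 0/2/1/0, 0/2/1/2, 0/2/2/2, 2/2/1/0, 2/2/1/2, 2/2/2/2
TSO∖claimed = {0/0/1/0}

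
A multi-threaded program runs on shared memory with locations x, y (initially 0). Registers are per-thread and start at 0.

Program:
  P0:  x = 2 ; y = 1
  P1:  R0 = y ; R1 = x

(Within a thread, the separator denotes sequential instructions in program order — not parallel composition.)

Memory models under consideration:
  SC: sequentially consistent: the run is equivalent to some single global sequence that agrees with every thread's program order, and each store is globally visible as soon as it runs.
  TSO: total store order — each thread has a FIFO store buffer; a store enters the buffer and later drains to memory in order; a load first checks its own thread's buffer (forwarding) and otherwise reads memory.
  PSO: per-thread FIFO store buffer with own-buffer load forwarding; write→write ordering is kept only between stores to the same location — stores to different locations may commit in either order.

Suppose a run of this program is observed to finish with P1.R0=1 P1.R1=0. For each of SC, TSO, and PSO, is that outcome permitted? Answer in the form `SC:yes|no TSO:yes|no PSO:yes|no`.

outcome vector order: (P1.R0,P1.R1)
under SC → 0/0 0/2 1/2
under TSO → 0/0 0/2 1/2
under PSO → 0/0 0/2 1/0 1/2
target 1/0 ∈ {PSO}

SC:no TSO:no PSO:yes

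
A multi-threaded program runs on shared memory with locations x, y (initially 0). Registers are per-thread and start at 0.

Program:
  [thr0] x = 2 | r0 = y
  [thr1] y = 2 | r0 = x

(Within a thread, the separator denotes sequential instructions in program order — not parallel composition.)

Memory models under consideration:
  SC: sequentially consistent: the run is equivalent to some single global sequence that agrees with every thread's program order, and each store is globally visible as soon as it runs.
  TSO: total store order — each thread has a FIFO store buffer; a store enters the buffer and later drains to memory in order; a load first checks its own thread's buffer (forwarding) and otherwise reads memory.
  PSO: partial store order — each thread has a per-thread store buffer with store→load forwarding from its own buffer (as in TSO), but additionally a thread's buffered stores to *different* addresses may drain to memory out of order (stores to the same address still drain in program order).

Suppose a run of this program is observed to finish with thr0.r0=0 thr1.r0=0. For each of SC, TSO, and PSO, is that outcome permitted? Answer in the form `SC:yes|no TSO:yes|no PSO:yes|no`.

outcome vector order: (thr0.r0,thr1.r0)
SC (3): (0,2) (2,0) (2,2)
TSO (4): (0,0) (0,2) (2,0) (2,2)
PSO (4): (0,0) (0,2) (2,0) (2,2)
target (0,0) ∈ {TSO,PSO}

SC:no TSO:yes PSO:yes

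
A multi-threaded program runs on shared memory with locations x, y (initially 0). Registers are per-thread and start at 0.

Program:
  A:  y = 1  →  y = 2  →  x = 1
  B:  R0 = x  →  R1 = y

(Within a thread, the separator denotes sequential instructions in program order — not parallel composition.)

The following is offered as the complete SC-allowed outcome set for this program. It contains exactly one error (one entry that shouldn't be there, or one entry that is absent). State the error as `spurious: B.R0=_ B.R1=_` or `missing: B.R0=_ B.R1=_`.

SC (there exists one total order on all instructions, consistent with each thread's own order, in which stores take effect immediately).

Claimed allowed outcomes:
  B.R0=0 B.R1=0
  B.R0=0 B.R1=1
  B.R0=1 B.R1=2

outcome vector order: (B.R0,B.R1)
SC: 4 outcomes — {<0 0>; <0 1>; <0 2>; <1 2>}
SC∖claimed = {<0 2>}

missing: B.R0=0 B.R1=2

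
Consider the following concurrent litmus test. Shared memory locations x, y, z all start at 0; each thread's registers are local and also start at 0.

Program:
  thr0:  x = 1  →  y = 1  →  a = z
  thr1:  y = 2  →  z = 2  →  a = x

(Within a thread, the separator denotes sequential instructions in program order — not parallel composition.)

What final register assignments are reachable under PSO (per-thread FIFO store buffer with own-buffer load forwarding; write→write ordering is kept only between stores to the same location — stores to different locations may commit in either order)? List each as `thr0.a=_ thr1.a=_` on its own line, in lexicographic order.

thr0.a=0 thr1.a=0
thr0.a=0 thr1.a=1
thr0.a=2 thr1.a=0
thr0.a=2 thr1.a=1

outcome vector order: (thr0.a,thr1.a)
|PSO outcomes| = 4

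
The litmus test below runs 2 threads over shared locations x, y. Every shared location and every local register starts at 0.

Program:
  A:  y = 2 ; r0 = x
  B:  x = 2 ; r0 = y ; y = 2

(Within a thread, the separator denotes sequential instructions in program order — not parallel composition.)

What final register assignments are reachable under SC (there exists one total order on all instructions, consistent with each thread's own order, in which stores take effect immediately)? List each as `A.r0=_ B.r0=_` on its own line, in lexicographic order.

A.r0=0 B.r0=2
A.r0=2 B.r0=0
A.r0=2 B.r0=2

outcome vector order: (A.r0,B.r0)
|SC outcomes| = 3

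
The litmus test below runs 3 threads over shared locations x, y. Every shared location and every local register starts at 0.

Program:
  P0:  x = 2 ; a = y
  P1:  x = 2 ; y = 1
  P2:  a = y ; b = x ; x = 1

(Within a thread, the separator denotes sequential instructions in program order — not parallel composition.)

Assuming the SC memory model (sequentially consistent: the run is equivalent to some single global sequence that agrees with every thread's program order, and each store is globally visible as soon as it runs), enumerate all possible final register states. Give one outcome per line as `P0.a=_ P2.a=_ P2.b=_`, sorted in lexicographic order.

outcome vector order: (P0.a,P2.a,P2.b)
|SC outcomes| = 6

P0.a=0 P2.a=0 P2.b=0
P0.a=0 P2.a=0 P2.b=2
P0.a=0 P2.a=1 P2.b=2
P0.a=1 P2.a=0 P2.b=0
P0.a=1 P2.a=0 P2.b=2
P0.a=1 P2.a=1 P2.b=2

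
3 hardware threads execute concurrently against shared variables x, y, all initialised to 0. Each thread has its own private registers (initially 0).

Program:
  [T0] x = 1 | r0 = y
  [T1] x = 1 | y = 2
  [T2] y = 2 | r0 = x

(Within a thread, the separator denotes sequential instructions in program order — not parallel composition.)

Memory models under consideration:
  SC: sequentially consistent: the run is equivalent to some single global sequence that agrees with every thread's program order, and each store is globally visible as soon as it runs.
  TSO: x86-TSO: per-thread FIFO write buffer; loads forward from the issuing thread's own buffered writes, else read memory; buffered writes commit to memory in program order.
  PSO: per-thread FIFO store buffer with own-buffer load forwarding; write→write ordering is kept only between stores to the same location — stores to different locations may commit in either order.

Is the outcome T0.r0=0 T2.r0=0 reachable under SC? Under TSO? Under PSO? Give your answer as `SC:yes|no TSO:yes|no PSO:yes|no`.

outcome vector order: (T0.r0,T2.r0)
under SC → <0 1>, <2 0>, <2 1>
under TSO → <0 0>, <0 1>, <2 0>, <2 1>
under PSO → <0 0>, <0 1>, <2 0>, <2 1>
target <0 0> ∈ {TSO,PSO}

SC:no TSO:yes PSO:yes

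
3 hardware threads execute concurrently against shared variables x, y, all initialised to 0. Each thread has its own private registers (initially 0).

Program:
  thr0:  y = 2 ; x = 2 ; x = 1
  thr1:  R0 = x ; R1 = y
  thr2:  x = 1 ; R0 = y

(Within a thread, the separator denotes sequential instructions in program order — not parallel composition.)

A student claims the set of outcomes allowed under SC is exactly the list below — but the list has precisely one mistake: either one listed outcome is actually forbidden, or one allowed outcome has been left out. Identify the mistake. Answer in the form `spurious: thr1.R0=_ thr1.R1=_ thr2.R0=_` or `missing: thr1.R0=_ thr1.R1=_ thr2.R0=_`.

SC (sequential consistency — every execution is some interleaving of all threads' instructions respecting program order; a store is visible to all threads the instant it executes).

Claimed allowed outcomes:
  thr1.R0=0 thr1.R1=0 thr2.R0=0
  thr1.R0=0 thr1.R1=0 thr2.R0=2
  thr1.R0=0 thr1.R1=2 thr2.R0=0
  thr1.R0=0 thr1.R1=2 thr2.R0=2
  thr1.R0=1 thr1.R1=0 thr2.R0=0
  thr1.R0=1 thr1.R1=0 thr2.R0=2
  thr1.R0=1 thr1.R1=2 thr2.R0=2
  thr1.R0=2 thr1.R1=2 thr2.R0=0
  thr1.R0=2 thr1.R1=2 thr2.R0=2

missing: thr1.R0=1 thr1.R1=2 thr2.R0=0

outcome vector order: (thr1.R0,thr1.R1,thr2.R0)
[SC] allowed = {0/0/0, 0/0/2, 0/2/0, 0/2/2, 1/0/0, 1/0/2, 1/2/0, 1/2/2, 2/2/0, 2/2/2}
SC∖claimed = {1/2/0}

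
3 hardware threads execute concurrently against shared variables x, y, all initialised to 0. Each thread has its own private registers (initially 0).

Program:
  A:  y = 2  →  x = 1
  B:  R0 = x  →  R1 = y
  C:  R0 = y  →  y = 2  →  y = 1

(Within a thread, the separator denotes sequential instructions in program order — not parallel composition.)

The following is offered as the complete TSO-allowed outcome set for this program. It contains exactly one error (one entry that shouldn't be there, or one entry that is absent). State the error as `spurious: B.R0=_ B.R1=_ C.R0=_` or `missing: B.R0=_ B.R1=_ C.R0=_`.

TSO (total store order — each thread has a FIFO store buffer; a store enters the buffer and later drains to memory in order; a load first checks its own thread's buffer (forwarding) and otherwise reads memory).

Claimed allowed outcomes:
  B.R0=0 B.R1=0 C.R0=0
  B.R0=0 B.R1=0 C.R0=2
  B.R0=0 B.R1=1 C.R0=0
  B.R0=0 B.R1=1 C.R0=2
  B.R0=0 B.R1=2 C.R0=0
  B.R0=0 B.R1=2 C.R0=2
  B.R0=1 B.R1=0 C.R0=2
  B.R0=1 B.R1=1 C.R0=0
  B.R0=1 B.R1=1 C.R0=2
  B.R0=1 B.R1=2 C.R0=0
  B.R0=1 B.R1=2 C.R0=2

spurious: B.R0=1 B.R1=0 C.R0=2

outcome vector order: (B.R0,B.R1,C.R0)
TSO (10): (0,0,0), (0,0,2), (0,1,0), (0,1,2), (0,2,0), (0,2,2), (1,1,0), (1,1,2), (1,2,0), (1,2,2)
claimed∖TSO = {(1,0,2)}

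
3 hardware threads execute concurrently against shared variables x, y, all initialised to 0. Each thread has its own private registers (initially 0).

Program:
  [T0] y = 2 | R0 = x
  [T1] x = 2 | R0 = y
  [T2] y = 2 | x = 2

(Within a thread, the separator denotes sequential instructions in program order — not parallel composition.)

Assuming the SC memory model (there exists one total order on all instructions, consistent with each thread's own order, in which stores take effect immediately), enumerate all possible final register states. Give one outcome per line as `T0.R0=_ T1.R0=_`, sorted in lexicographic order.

outcome vector order: (T0.R0,T1.R0)
|SC outcomes| = 3

T0.R0=0 T1.R0=2
T0.R0=2 T1.R0=0
T0.R0=2 T1.R0=2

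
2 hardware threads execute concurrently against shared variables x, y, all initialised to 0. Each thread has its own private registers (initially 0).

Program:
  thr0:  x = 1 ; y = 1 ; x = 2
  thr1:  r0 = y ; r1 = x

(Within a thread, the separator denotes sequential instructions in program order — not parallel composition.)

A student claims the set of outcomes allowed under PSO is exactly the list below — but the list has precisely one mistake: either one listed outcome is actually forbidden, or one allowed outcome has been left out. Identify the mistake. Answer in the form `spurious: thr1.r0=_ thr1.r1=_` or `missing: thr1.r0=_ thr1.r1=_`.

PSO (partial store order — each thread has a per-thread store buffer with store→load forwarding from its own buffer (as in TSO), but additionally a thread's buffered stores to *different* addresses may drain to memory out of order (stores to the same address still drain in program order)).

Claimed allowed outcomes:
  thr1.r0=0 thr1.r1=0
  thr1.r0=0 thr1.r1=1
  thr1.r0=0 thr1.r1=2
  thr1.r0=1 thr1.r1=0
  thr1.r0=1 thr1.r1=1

outcome vector order: (thr1.r0,thr1.r1)
PSO: 6 outcomes — {<0 0>, <0 1>, <0 2>, <1 0>, <1 1>, <1 2>}
PSO∖claimed = {<1 2>}

missing: thr1.r0=1 thr1.r1=2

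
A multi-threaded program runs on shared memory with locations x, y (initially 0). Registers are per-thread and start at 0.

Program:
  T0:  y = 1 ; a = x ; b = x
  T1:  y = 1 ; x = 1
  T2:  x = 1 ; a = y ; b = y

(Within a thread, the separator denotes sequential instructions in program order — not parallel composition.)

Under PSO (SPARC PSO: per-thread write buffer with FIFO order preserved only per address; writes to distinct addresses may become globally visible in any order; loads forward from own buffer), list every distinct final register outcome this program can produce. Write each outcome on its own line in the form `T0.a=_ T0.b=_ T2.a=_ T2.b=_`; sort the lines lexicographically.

T0.a=0 T0.b=0 T2.a=0 T2.b=0
T0.a=0 T0.b=0 T2.a=0 T2.b=1
T0.a=0 T0.b=0 T2.a=1 T2.b=1
T0.a=0 T0.b=1 T2.a=0 T2.b=0
T0.a=0 T0.b=1 T2.a=0 T2.b=1
T0.a=0 T0.b=1 T2.a=1 T2.b=1
T0.a=1 T0.b=1 T2.a=0 T2.b=0
T0.a=1 T0.b=1 T2.a=0 T2.b=1
T0.a=1 T0.b=1 T2.a=1 T2.b=1

outcome vector order: (T0.a,T0.b,T2.a,T2.b)
|PSO outcomes| = 9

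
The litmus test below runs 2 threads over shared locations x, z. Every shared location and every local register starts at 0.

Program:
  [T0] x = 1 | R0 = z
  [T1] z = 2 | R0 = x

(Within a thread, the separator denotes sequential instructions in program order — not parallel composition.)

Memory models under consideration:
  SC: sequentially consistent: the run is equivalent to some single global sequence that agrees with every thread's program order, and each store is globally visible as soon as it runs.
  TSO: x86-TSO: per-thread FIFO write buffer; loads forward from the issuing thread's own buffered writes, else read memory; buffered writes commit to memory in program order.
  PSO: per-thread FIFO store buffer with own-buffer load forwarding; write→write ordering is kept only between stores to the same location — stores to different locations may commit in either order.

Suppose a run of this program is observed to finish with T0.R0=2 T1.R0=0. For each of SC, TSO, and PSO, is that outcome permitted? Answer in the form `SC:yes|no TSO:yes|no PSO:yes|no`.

SC:yes TSO:yes PSO:yes

outcome vector order: (T0.R0,T1.R0)
under SC → (0,1); (2,0); (2,1)
under TSO → (0,0); (0,1); (2,0); (2,1)
under PSO → (0,0); (0,1); (2,0); (2,1)
target (2,0) ∈ {SC,TSO,PSO}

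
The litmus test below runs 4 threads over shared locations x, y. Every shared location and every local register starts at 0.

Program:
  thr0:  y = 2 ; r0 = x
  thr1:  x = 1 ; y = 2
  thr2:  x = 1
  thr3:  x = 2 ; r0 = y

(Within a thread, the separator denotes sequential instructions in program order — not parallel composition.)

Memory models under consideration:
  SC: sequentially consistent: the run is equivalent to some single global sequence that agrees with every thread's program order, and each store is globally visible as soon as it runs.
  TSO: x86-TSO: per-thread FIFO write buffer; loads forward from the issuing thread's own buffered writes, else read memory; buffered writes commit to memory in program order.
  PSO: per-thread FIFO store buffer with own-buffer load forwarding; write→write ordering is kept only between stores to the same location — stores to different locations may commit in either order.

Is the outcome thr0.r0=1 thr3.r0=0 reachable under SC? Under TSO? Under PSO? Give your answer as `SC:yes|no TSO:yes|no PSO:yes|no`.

outcome vector order: (thr0.r0,thr3.r0)
SC (5): <0 2> <1 0> <1 2> <2 0> <2 2>
TSO (6): <0 0> <0 2> <1 0> <1 2> <2 0> <2 2>
PSO (6): <0 0> <0 2> <1 0> <1 2> <2 0> <2 2>
target <1 0> ∈ {SC,TSO,PSO}

SC:yes TSO:yes PSO:yes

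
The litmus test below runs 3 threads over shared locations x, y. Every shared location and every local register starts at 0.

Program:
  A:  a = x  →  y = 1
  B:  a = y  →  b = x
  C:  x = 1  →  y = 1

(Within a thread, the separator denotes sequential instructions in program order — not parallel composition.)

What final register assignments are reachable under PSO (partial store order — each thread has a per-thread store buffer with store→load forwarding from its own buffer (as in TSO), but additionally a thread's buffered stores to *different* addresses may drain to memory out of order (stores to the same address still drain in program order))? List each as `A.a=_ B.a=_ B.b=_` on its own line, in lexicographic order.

outcome vector order: (A.a,B.a,B.b)
|PSO outcomes| = 8

A.a=0 B.a=0 B.b=0
A.a=0 B.a=0 B.b=1
A.a=0 B.a=1 B.b=0
A.a=0 B.a=1 B.b=1
A.a=1 B.a=0 B.b=0
A.a=1 B.a=0 B.b=1
A.a=1 B.a=1 B.b=0
A.a=1 B.a=1 B.b=1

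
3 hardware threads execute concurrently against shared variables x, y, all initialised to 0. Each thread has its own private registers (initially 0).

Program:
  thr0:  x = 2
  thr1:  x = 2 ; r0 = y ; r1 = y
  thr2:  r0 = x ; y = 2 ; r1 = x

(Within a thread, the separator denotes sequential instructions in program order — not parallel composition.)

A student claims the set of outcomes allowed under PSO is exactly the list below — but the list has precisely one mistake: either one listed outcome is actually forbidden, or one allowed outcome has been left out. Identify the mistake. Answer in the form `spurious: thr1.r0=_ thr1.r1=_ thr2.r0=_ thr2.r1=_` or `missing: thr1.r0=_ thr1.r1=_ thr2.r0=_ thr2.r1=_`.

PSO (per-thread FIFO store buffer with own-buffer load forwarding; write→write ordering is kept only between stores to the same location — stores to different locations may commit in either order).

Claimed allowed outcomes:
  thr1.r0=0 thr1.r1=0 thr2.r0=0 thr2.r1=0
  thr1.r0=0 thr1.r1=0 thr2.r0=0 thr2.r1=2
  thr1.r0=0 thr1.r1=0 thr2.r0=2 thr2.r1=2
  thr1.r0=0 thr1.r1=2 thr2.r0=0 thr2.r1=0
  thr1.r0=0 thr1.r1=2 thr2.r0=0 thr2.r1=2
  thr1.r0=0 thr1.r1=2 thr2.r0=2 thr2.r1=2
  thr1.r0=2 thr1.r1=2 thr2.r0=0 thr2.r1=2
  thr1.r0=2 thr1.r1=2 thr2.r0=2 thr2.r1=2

outcome vector order: (thr1.r0,thr1.r1,thr2.r0,thr2.r1)
under PSO → 0/0/0/0; 0/0/0/2; 0/0/2/2; 0/2/0/0; 0/2/0/2; 0/2/2/2; 2/2/0/0; 2/2/0/2; 2/2/2/2
PSO∖claimed = {2/2/0/0}

missing: thr1.r0=2 thr1.r1=2 thr2.r0=0 thr2.r1=0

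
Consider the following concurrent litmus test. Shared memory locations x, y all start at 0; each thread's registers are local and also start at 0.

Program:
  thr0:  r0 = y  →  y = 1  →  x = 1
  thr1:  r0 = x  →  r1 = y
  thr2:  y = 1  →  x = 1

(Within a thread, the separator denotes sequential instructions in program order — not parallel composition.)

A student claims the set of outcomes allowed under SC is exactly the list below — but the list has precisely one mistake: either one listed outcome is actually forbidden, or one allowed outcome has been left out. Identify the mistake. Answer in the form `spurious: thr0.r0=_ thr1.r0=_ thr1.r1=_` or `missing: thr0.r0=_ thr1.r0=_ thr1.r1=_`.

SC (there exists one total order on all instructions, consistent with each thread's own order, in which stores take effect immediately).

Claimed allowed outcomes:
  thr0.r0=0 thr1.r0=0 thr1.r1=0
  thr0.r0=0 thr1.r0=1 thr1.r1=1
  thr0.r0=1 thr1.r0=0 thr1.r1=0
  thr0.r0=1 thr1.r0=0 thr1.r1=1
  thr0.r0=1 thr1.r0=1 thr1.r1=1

missing: thr0.r0=0 thr1.r0=0 thr1.r1=1

outcome vector order: (thr0.r0,thr1.r0,thr1.r1)
SC: 6 outcomes — {000; 001; 011; 100; 101; 111}
SC∖claimed = {001}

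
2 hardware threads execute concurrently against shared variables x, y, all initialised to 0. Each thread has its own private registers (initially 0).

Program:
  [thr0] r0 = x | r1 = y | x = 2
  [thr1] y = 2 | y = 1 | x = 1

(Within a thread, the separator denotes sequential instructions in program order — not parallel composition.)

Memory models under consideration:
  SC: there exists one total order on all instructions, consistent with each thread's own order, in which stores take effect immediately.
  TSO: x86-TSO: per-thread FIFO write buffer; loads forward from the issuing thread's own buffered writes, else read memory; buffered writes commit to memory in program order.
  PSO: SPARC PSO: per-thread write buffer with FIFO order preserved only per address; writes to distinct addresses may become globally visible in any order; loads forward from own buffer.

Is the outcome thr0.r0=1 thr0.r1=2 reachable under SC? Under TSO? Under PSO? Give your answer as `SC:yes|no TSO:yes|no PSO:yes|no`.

outcome vector order: (thr0.r0,thr0.r1)
[SC] allowed = {<0 0> <0 1> <0 2> <1 1>}
[TSO] allowed = {<0 0> <0 1> <0 2> <1 1>}
[PSO] allowed = {<0 0> <0 1> <0 2> <1 0> <1 1> <1 2>}
target <1 2> ∈ {PSO}

SC:no TSO:no PSO:yes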